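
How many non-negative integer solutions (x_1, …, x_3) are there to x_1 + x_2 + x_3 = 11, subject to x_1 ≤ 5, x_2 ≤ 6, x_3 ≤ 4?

Without the upper bounds there are C(13,2) = 78 ways to split 11 among 3 variables.
Subtract solutions that violate a single cap (substitute x_i' = x_i − (cap_i+1)): x_1 ≥ 6 gives C(7,2) = 21; x_2 ≥ 7 gives C(6,2) = 15; x_3 ≥ 5 gives C(8,2) = 28. Together 64.
Add back pairs where two caps are both exceeded: 0 + 1 + 0 = 1.
By inclusion–exclusion the count is 78 − 64 + 1 = 15.

15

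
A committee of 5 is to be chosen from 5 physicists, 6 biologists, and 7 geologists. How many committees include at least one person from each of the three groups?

Total 5-person selections from all 18: C(18,5) = 8568.
Selections missing a whole group: no physicists → C(13,5) = 1287; no biologists → C(12,5) = 792; no geologists → C(11,5) = 462.
Add back selections omitting two groups (i.e. drawn from a single group): C(5,5) + C(6,5) + C(7,5) = 28.
By inclusion–exclusion: 8568 − 2541 + 28 = 6055.

6055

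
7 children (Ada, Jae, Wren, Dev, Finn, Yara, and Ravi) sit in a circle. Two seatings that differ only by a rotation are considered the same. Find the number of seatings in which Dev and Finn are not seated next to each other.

Without the restriction there are (6)! = 720 seatings.
Seatings with Dev beside Finn: treat them as a block with 2 internal orders, giving 2 × (5)! = 240.
Subtracting, 720 − 240 = 480.

480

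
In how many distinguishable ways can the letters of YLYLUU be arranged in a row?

90

YLYLUU has 6 letters with L appearing twice, U appearing twice, and Y appearing twice.
The number of distinct arrangements is 6!/(2!·2!·2!) = 720/8 = 90.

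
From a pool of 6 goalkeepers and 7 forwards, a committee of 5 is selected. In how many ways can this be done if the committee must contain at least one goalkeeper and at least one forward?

1260

Total 5-person selections from all 13: C(13,5) = 1287.
Subtract selections that omit an entire group: no goalkeepers → C(7,5) = 21; no forwards → C(6,5) = 6.
Both groups omitted at once is impossible, so 1287 − 27 = 1260.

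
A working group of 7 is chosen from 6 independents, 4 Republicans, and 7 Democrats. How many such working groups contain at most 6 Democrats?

19447

Split by how many Democrats are chosen (0 through 6).
Sum: C(7,0)·C(10,7) + C(7,1)·C(10,6) + C(7,2)·C(10,5) + C(7,3)·C(10,4) + C(7,4)·C(10,3) + C(7,5)·C(10,2) + C(7,6)·C(10,1) = 120 + 1470 + 5292 + 7350 + 4200 + 945 + 70 = 19447.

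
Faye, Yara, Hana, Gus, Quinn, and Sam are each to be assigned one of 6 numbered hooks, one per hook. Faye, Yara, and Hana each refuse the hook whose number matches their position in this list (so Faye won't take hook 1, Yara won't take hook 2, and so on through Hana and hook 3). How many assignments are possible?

Let Aᵢ (for i ∈ {1, 2, 3}) be the placements that put person i in their forbidden hook. Any j of these fix j positions, leaving (6−j)! ways to fill the rest, and there are C(3,j) ways to pick which j.
By inclusion–exclusion, the number of valid placements is Σ_{j=0}^{3} (−1)^j C(3,j)·(6−j)!.
Computing: 720 − 360 + 72 − 6 = 426.

426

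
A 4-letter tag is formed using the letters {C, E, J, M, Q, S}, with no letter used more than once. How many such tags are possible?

360

This is a permutation of 4 out of 6: P(6,4) = 6!/2!.
That product is 6 × 5 × 4 × 3 = 360.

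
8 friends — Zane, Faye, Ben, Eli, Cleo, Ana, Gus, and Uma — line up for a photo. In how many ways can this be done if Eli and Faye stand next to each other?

10080

Treat {Eli, Faye} as a single unit. There are 7 units to order, and the pair itself can be ordered 2 ways.
So the count is 2·(7)! = 10080.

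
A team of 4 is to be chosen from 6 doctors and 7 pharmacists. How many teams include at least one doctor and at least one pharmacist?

665

Total 4-person selections from all 13: C(13,4) = 715.
Subtract selections that omit an entire group: no doctors → C(7,4) = 35; no pharmacists → C(6,4) = 15.
Both groups omitted at once is impossible, so 715 − 50 = 665.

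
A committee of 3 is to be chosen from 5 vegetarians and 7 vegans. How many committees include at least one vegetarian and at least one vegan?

175

Unrestricted: C(12,3) = 220 ways to pick any 3 of the 12.
Selections missing a whole group: no vegetarians → C(7,3) = 35; no vegans → C(5,3) = 10.
Both groups omitted at once is impossible, so 220 − 45 = 175.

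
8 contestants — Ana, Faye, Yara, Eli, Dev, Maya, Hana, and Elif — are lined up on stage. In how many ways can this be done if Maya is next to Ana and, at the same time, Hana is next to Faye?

2880

Treat {Maya,Ana} as one block (2 orders) and {Hana,Faye} as another (2 orders).
That leaves 6 units to arrange: 2 × 2 × 6! = 4 × 720 = 2880.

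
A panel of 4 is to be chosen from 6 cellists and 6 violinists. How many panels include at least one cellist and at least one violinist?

465

Total 4-person selections from all 12: C(12,4) = 495.
Subtract selections that omit an entire group: no cellists → C(6,4) = 15; no violinists → C(6,4) = 15.
Both groups omitted at once is impossible, so 495 − 30 = 465.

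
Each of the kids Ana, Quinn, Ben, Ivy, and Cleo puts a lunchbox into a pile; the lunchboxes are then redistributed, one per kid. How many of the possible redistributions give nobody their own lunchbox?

This is the derangement count D_5: permutations of 5 items with no fixed point.
By inclusion–exclusion this is Σ_{j=0}^{5} (−1)^j C(5,j)·(5−j)!.
Computing: 120 − 120 + 60 − 20 + 5 − 1 = 44.

44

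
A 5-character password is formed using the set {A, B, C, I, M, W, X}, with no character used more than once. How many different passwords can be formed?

Choose and order 5 of the 7 symbols: the first character has 7 options, the next 6, and so on down to 3.
7 × 6 × 5 × 4 × 3 = 2520.

2520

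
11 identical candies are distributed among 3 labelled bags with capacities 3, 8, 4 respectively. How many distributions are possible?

14

Ignoring the caps, the number of non-negative solutions to x_1+…+x_3 = 11 is C(13,2) = 78.
Subtract solutions that violate a single cap (substitute x_i' = x_i − (cap_i+1)): x_1 ≥ 4 gives C(9,2) = 36; x_2 ≥ 9 gives C(4,2) = 6; x_3 ≥ 5 gives C(8,2) = 28. Together 70.
Add back pairs where two caps are both exceeded: 0 + 6 + 0 = 6.
By inclusion–exclusion the count is 78 − 70 + 6 = 14.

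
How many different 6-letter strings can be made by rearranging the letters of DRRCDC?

The 6 letters of DRRCDC have repeats: C appearing twice, D appearing twice, and R appearing twice.
Dividing 6! = 720 by 2!·2!·2! = 8 for the repeated letters gives 90.

90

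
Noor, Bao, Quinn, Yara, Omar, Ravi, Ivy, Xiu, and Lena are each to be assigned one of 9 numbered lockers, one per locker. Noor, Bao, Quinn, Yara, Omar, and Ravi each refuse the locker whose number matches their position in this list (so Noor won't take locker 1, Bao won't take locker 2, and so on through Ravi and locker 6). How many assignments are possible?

Let Aᵢ (for 1 ≤ i ≤ 6) be the placements that put person i in their forbidden locker. Any j of these fix j positions, leaving (9−j)! ways to fill the rest, and there are C(6,j) ways to pick which j.
By inclusion–exclusion, the number of valid placements is Σ_{j=0}^{6} (−1)^j C(6,j)·(9−j)!.
Computing: 362880 − 241920 + 75600 − 14400 + 1800 − 144 + 6 = 183822.

183822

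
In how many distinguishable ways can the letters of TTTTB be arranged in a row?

5

TTTTB has 5 letters with T appearing 4 times.
Dividing 5! = 120 by 4! = 24 for the repeated letters gives 5.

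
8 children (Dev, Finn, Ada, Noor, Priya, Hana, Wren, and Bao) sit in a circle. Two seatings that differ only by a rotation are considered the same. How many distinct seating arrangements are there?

5040

Around a circle, 8 distinct people have 8!/8 = (7)! = 5040 rotationally distinct seatings.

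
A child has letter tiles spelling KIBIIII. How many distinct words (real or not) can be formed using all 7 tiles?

42

Letter multiplicities in KIBIIII: B×1, I×5, K×1.
So there are 7! / (5!) = 42 distinguishable arrangements.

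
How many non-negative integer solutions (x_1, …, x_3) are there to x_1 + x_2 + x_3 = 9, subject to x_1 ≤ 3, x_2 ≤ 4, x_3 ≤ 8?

Ignoring the caps, the number of non-negative solutions to x_1+…+x_3 = 9 is C(11,2) = 55.
Subtract solutions that violate a single cap (substitute x_i' = x_i − (cap_i+1)): x_1 ≥ 4 gives C(7,2) = 21; x_2 ≥ 5 gives C(6,2) = 15; x_3 ≥ 9 gives C(2,2) = 1. Together 37.
Add back pairs where two caps are both exceeded: 1 + 0 + 0 = 1.
By inclusion–exclusion the count is 55 − 37 + 1 = 19.

19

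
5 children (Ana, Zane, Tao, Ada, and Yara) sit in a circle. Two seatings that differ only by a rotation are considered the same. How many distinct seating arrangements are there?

Around a circle, 5 distinct people have 5!/5 = (4)! = 24 rotationally distinct seatings.

24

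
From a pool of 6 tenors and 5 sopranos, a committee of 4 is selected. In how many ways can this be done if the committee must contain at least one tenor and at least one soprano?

Total 4-person selections from all 11: C(11,4) = 330.
Selections missing a whole group: no tenors → C(5,4) = 5; no sopranos → C(6,4) = 15.
Both groups omitted at once is impossible, so 330 − 20 = 310.

310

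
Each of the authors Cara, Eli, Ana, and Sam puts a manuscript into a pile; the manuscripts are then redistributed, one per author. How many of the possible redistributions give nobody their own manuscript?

9

Let Aᵢ be the assignments in which author i gets their own manuscript. We want the size of the complement of A₁∪…∪A_4.
By inclusion–exclusion this is Σ_{j=0}^{4} (−1)^j C(4,j)·(4−j)!.
Computing: 24 − 24 + 12 − 4 + 1 = 9.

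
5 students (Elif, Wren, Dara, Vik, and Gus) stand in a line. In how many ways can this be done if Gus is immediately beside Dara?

48

Treat {Gus, Dara} as a single unit. There are 4 units to order, and the pair itself can be ordered 2 ways.
That gives 2 × 4! = 2 × 24 = 48.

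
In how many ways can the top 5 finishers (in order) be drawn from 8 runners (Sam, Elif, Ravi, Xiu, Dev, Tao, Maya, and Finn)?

There are 8 choices for 1st place, 7 for 2nd, and so on down to 4 for position 5.
That gives 8 × 7 × 6 × 5 × 4 = 6720.

6720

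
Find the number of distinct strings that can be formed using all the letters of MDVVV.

20

MDVVV has 5 letters with V appearing 3 times.
Dividing 5! = 120 by 3! = 6 for the repeated letters gives 20.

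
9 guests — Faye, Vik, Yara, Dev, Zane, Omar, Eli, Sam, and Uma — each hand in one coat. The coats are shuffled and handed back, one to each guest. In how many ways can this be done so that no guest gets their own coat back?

133496

Count assignments avoiding every fixed point. For any j of the 9 guests fixed to their own coat, the other 9−j can be arranged in (9−j)! ways.
By inclusion–exclusion this is Σ_{j=0}^{9} (−1)^j C(9,j)·(9−j)!.
Computing: 362880 − 362880 + 181440 − 60480 + 15120 − 3024 + 504 − 72 + 9 − 1 = 133496.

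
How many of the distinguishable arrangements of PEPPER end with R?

With the last slot taken by R, it remains to arrange the other 5 letters (PEPPE).
Those 5 letters have E appearing twice and P appearing 3 times, giving (5)!/(3!·2!) = 10.

10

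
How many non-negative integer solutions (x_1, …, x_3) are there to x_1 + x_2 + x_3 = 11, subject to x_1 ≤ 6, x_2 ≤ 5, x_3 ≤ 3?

Without the upper bounds there are C(13,2) = 78 ways to split 11 among 3 variables.
Subtract solutions that violate a single cap (substitute x_i' = x_i − (cap_i+1)): x_1 ≥ 7 gives C(6,2) = 15; x_2 ≥ 6 gives C(7,2) = 21; x_3 ≥ 4 gives C(9,2) = 36. Together 72.
Add back pairs where two caps are both exceeded: 0 + 1 + 3 = 4.
By inclusion–exclusion the count is 78 − 72 + 4 = 10.

10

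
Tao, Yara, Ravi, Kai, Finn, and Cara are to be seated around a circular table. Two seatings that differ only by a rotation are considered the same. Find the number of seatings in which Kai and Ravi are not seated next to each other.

All circular seatings of 6 people number (5)! = 120.
Seatings with Kai beside Ravi: treat them as a block with 2 internal orders, giving 2 × (4)! = 48.
Subtracting, 120 − 48 = 72.

72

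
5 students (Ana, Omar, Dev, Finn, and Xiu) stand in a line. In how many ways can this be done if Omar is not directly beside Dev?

There are 5! = 120 arrangements in all. If Omar and Dev are adjacent, merging them into one block gives 2·(4)! = 48 arrangements.
Complementary counting: 120 − 48 = 72.

72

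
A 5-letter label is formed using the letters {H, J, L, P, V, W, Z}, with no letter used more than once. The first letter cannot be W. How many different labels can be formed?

2160

The first letter has 7−1 = 6 choices (anything except W).
The remaining 4 letters are filled from the other 6 symbols without repetition: 6 × 5 × 4 × 3 = 360.
Total: 6 × 360 = 2160.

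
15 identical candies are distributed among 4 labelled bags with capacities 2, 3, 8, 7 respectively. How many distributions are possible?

Without the upper bounds there are C(18,3) = 816 ways to split 15 among 4 bags.
Subtract solutions that violate a single cap (substitute x_i' = x_i − (cap_i+1)): x_1 ≥ 3 gives C(15,3) = 455; x_2 ≥ 4 gives C(14,3) = 364; x_3 ≥ 9 gives C(9,3) = 84; x_4 ≥ 8 gives C(10,3) = 120. Together 1023.
Add back pairs where two caps are both exceeded: 165 + 20 + 35 + 10 + 20 + 0 = 250.
Subtract triples: 0 + 1 + 0 + 0 = 1.
By inclusion–exclusion the count is 816 − 1023 + 250 − 1 = 42.

42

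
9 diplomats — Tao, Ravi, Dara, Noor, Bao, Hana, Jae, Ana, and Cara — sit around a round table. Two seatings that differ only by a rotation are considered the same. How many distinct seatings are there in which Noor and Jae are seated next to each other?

Glue Noor and Jae into a block (2 internal orders). Seating 8 units around a circle gives (7)! arrangements.
So 2 × (7)! = 2 × 5040 = 10080.

10080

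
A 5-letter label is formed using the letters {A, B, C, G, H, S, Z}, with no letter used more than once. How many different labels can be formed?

2520

With no repetition, fill the 5 letters in order: 7 choices, then 6, down to 3.
7 × 6 × 5 × 4 × 3 = 2520.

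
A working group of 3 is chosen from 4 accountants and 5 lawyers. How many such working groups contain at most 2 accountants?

80

Split by how many accountants are chosen (0 through 2).
Sum: C(4,0)·C(5,3) + C(4,1)·C(5,2) + C(4,2)·C(5,1) = 10 + 40 + 30 = 80.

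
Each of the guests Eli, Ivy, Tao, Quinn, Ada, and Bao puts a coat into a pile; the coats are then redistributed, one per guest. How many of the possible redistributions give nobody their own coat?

265

Let Aᵢ be the assignments in which guest i gets their own coat. We want the size of the complement of A₁∪…∪A_6.
By inclusion–exclusion this is Σ_{j=0}^{6} (−1)^j C(6,j)·(6−j)!.
Computing: 720 − 720 + 360 − 120 + 30 − 6 + 1 = 265.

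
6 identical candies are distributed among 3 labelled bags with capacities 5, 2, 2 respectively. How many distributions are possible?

By stars and bars, unrestricted non-negative solutions to x_1+…+x_3 = 6 number C(6+2,2) = 28.
Subtract solutions that violate a single cap (substitute x_i' = x_i − (cap_i+1)): x_1 ≥ 6 gives C(2,2) = 1; x_2 ≥ 3 gives C(5,2) = 10; x_3 ≥ 3 gives C(5,2) = 10. Together 21.
Add back pairs where two caps are both exceeded: 0 + 0 + 1 = 1.
By inclusion–exclusion the count is 28 − 21 + 1 = 8.

8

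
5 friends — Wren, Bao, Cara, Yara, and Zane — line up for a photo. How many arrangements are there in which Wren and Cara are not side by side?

Of the 5! = 120 arrangements, those with Wren and Cara adjacent number 2 × 4! = 48 (treat the pair as a block with 2 internal orders).
Complementary counting: 120 − 48 = 72.

72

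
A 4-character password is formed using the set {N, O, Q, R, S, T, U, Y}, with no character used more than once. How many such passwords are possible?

1680

This is a permutation of 4 out of 8: P(8,4) = 8!/4!.
That product is 8 × 7 × 6 × 5 = 1680.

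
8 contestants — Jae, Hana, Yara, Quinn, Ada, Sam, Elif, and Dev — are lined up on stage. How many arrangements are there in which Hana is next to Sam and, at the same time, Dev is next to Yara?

Treat {Hana,Sam} as one block (2 orders) and {Dev,Yara} as another (2 orders).
That leaves 6 units to arrange: 2 × 2 × 6! = 4 × 720 = 2880.

2880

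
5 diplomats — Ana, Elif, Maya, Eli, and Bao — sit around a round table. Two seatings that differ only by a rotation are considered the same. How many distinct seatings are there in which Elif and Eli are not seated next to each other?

Without the restriction there are (4)! = 24 seatings.
Those with Elif next to Eli: fuse the pair into one unit and seat 4 units around a circle — 2·(3)! = 12.
Subtracting, 24 − 12 = 12.

12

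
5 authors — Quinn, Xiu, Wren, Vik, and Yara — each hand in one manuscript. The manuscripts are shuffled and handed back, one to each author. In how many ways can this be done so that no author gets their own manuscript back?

Count assignments avoiding every fixed point. For any j of the 5 authors fixed to their own manuscript, the other 5−j can be arranged in (5−j)! ways.
By inclusion–exclusion this is Σ_{j=0}^{5} (−1)^j C(5,j)·(5−j)!.
Computing: 120 − 120 + 60 − 20 + 5 − 1 = 44.

44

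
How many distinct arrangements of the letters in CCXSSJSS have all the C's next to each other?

210

Treat the 2 copies of C as a single block. The multiset to arrange is then {CC, J, S, S, S, S, X}, 7 items in all.
That gives (7)!/(4!) = 210 arrangements.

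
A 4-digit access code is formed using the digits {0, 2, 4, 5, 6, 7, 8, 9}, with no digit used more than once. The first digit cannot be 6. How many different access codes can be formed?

1470

The first digit has 8−1 = 7 choices (anything except 6).
The remaining 3 digits are filled from the other 7 symbols without repetition: 7 × 6 × 5 = 210.
Total: 7 × 210 = 1470.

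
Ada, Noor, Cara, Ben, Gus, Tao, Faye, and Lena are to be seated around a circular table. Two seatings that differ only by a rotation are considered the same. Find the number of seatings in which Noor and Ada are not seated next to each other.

3600

Without the restriction there are (7)! = 5040 seatings.
Those with Noor next to Ada: fuse the pair into one unit and seat 7 units around a circle — 2·(6)! = 1440.
Subtracting, 5040 − 1440 = 3600.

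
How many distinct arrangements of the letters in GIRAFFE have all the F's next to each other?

720

Treat the 2 copies of F as a single block. The multiset to arrange is then {FF, A, E, G, I, R}, 6 items in all.
All 6 items are distinct, so there are (6)! = 720 arrangements.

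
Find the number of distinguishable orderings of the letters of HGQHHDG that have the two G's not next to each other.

There are 7!/(3!·2!) = 420 arrangements of HGQHHDG in total.
If the two G's are adjacent, glue them into one block, leaving 6 items to arrange: (6)!/(3!) = 120 ways.
Subtracting, 420 − 120 = 300 arrangements keep the G's apart.

300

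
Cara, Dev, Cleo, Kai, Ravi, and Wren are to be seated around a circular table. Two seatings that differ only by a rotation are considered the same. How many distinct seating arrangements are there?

Seat Cara anywhere (absorbing the rotational symmetry), then permute the other 5: (5)! = 120.

120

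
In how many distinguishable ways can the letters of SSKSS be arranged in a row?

5

SSKSS has 5 letters with S appearing 4 times.
Dividing 5! = 120 by 4! = 24 for the repeated letters gives 5.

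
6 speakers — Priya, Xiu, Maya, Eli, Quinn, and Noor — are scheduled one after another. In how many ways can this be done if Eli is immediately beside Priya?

240

Treat {Eli, Priya} as a single unit. There are 5 units to order, and the pair itself can be ordered 2 ways.
So the count is 2·(5)! = 240.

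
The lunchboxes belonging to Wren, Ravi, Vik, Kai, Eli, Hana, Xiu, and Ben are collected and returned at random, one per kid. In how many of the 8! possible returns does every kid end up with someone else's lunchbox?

Let Aᵢ be the assignments in which kid i gets their own lunchbox. We want the size of the complement of A₁∪…∪A_8.
By inclusion–exclusion this is Σ_{j=0}^{8} (−1)^j C(8,j)·(8−j)!.
Computing: 40320 − 40320 + 20160 − 6720 + 1680 − 336 + 56 − 8 + 1 = 14833.

14833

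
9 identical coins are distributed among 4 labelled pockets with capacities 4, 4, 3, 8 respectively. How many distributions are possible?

By stars and bars, unrestricted non-negative solutions to x_1+…+x_4 = 9 number C(9+3,3) = 220.
Subtract solutions that violate a single cap (substitute x_i' = x_i − (cap_i+1)): x_1 ≥ 5 gives C(7,3) = 35; x_2 ≥ 5 gives C(7,3) = 35; x_3 ≥ 4 gives C(8,3) = 56; x_4 ≥ 9 gives C(3,3) = 1. Together 127.
Add back pairs where two caps are both exceeded: 0 + 1 + 0 + 1 + 0 + 0 = 2.
By inclusion–exclusion the count is 220 − 127 + 2 = 95.

95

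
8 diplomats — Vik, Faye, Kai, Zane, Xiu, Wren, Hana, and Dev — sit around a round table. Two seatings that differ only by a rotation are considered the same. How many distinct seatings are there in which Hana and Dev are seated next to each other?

1440

Treat {Hana, Dev} as one unit (2 internal orders) and seat the resulting 7 units around the table: (6)! circular arrangements.
So 2 × (6)! = 2 × 720 = 1440.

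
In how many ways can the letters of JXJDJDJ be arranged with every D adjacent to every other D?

30

Treat the 2 copies of D as a single block. The multiset to arrange is then {DD, J, J, J, J, X}, 6 items in all.
That gives (6)!/(4!) = 30 arrangements.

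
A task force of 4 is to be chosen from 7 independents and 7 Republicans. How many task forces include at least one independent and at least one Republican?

Unrestricted: C(14,4) = 1001 ways to pick any 4 of the 14.
Subtract selections that omit an entire group: no independents → C(7,4) = 35; no Republicans → C(7,4) = 35.
Both groups omitted at once is impossible, so 1001 − 70 = 931.

931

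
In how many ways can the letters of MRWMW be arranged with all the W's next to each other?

Treat the 2 copies of W as a single block. The multiset to arrange is then {WW, M, M, R}, 4 items in all.
That gives (4)!/(2!) = 12 arrangements.

12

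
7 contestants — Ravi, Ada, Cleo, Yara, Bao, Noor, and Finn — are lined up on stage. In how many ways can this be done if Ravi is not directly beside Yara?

3600

There are 7! = 5040 arrangements in all. If Ravi and Yara are adjacent, merging them into one block gives 2·(6)! = 1440 arrangements.
So 5040 − 1440 = 3600 arrangements keep them apart.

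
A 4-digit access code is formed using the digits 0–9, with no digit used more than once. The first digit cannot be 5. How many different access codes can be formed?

The first digit has 10−1 = 9 choices (anything except 5).
The remaining 3 digits are filled from the other 9 symbols without repetition: 9 × 8 × 7 = 504.
Total: 9 × 504 = 4536.

4536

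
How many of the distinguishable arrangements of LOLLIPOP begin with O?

With the first slot taken by O, it remains to arrange the other 7 letters (LLLIPOP).
Those 7 letters have L appearing 3 times and P appearing twice, giving (7)!/(3!·2!) = 420.

420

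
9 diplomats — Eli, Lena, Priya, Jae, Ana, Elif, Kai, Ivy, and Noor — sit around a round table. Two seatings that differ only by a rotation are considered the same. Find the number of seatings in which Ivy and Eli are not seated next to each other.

All circular seatings of 9 people number (8)! = 40320.
Those with Ivy next to Eli: fuse the pair into one unit and seat 8 units around a circle — 2·(7)! = 10080.
Subtracting, 40320 − 10080 = 30240.

30240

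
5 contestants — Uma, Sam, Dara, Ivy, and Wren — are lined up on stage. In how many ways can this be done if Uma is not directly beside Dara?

Of the 5! = 120 arrangements, those with Uma and Dara adjacent number 2 × 4! = 48 (treat the pair as a block with 2 internal orders).
Complementary counting: 120 − 48 = 72.

72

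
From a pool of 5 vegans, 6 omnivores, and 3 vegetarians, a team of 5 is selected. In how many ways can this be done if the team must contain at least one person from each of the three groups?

1365

Total 5-person selections from all 14: C(14,5) = 2002.
Selections missing a whole group: no vegans → C(9,5) = 126; no omnivores → C(8,5) = 56; no vegetarians → C(11,5) = 462.
Add back selections omitting two groups (i.e. drawn from a single group): C(5,5) + C(6,5) + C(3,5) = 7.
By inclusion–exclusion: 2002 − 644 + 7 = 1365.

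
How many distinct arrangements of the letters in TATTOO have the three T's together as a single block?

Treat the 3 copies of T as a single block. The multiset to arrange is then {TTT, A, O, O}, 4 items in all.
That gives (4)!/(2!) = 12 arrangements.

12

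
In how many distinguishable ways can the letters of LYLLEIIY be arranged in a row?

1680

Letter multiplicities in LYLLEIIY: E×1, I×2, L×3, Y×2.
So there are 8! / (3!·2!·2!) = 1680 distinguishable arrangements.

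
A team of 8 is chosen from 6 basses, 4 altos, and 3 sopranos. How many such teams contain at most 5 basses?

1266

Split by how many basses are chosen (0 through 5).
Sum: C(6,0)·C(7,8) + C(6,1)·C(7,7) + C(6,2)·C(7,6) + C(6,3)·C(7,5) + C(6,4)·C(7,4) + C(6,5)·C(7,3) = 0 + 6 + 105 + 420 + 525 + 210 = 1266.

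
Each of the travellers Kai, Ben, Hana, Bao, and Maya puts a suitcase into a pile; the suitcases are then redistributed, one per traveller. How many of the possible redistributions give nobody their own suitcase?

44

Let Aᵢ be the assignments in which traveller i gets their own suitcase. We want the size of the complement of A₁∪…∪A_5.
By inclusion–exclusion this is Σ_{j=0}^{5} (−1)^j C(5,j)·(5−j)!.
Computing: 120 − 120 + 60 − 20 + 5 − 1 = 44.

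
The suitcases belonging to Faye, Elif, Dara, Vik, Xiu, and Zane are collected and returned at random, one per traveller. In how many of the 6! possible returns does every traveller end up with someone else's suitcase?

265

This is the derangement count D_6: permutations of 6 items with no fixed point.
By inclusion–exclusion this is Σ_{j=0}^{6} (−1)^j C(6,j)·(6−j)!.
Computing: 720 − 720 + 360 − 120 + 30 − 6 + 1 = 265.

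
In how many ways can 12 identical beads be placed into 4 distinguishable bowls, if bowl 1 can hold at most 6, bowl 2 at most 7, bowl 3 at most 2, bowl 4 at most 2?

By stars and bars, unrestricted non-negative solutions to x_1+…+x_4 = 12 number C(12+3,3) = 455.
Subtract solutions that violate a single cap (substitute x_i' = x_i − (cap_i+1)): x_1 ≥ 7 gives C(8,3) = 56; x_2 ≥ 8 gives C(7,3) = 35; x_3 ≥ 3 gives C(12,3) = 220; x_4 ≥ 3 gives C(12,3) = 220. Together 531.
Add back pairs where two caps are both exceeded: 0 + 10 + 10 + 4 + 4 + 84 = 112.
By inclusion–exclusion the count is 455 − 531 + 112 = 36.

36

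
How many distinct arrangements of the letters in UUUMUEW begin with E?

Fix E in the first position and arrange the remaining 6 letters.
Those 6 letters have U appearing 4 times, giving (6)!/(4!) = 30.

30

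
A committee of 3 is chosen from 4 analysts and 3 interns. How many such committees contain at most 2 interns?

Split by how many interns are chosen (0 through 2).
Sum: C(3,0)·C(4,3) + C(3,1)·C(4,2) + C(3,2)·C(4,1) = 4 + 18 + 12 = 34.

34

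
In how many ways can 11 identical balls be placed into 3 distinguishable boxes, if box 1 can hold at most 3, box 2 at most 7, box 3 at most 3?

6

By stars and bars, unrestricted non-negative solutions to x_1+…+x_3 = 11 number C(11+2,2) = 78.
Subtract solutions that violate a single cap (substitute x_i' = x_i − (cap_i+1)): x_1 ≥ 4 gives C(9,2) = 36; x_2 ≥ 8 gives C(5,2) = 10; x_3 ≥ 4 gives C(9,2) = 36. Together 82.
Add back pairs where two caps are both exceeded: 0 + 10 + 0 = 10.
By inclusion–exclusion the count is 78 − 82 + 10 = 6.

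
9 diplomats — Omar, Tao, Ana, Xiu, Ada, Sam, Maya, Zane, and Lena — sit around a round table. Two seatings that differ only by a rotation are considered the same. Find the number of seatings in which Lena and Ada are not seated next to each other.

30240

All circular seatings of 9 people number (8)! = 40320.
Seatings with Lena beside Ada: treat them as a block with 2 internal orders, giving 2 × (7)! = 10080.
Subtracting, 40320 − 10080 = 30240.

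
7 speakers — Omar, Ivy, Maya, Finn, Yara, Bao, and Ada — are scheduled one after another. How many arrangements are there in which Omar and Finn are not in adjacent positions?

3600

There are 7! = 5040 arrangements in all. If Omar and Finn are adjacent, merging them into one block gives 2·(6)! = 1440 arrangements.
So 5040 − 1440 = 3600 arrangements keep them apart.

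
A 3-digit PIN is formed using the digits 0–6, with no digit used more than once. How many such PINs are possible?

Choose and order 3 of the 7 symbols: the first digit has 7 options, the next 6, then 5.
That product is 7 × 6 × 5 = 210.

210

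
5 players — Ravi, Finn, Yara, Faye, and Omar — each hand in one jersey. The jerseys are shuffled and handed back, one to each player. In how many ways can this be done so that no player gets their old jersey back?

44

Count assignments avoiding every fixed point. For any j of the 5 players fixed to their old jersey, the other 5−j can be arranged in (5−j)! ways.
By inclusion–exclusion this is Σ_{j=0}^{5} (−1)^j C(5,j)·(5−j)!.
Computing: 120 − 120 + 60 − 20 + 5 − 1 = 44.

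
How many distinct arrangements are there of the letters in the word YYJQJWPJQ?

15120

YYJQJWPJQ has 9 letters with J appearing 3 times, Q appearing twice, and Y appearing twice.
Dividing 9! = 362880 by 3!·2!·2! = 24 for the repeated letters gives 15120.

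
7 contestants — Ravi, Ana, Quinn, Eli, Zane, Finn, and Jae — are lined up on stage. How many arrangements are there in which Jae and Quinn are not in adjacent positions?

There are 7! = 5040 arrangements in all. If Jae and Quinn are adjacent, merging them into one block gives 2·(6)! = 1440 arrangements.
So 5040 − 1440 = 3600 arrangements keep them apart.

3600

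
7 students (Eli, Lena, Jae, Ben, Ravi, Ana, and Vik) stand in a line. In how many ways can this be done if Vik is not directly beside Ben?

There are 7! = 5040 arrangements in all. If Vik and Ben are adjacent, merging them into one block gives 2·(6)! = 1440 arrangements.
Complementary counting: 5040 − 1440 = 3600.

3600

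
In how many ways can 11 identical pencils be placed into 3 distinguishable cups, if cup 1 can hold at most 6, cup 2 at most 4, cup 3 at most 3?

Ignoring the caps, the number of non-negative solutions to x_1+…+x_3 = 11 is C(13,2) = 78.
Subtract solutions that violate a single cap (substitute x_i' = x_i − (cap_i+1)): x_1 ≥ 7 gives C(6,2) = 15; x_2 ≥ 5 gives C(8,2) = 28; x_3 ≥ 4 gives C(9,2) = 36. Together 79.
Add back pairs where two caps are both exceeded: 0 + 1 + 6 = 7.
By inclusion–exclusion the count is 78 − 79 + 7 = 6.

6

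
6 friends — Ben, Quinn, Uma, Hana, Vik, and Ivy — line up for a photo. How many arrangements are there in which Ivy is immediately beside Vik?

240

Treat {Ivy, Vik} as a single unit. There are 5 units to order, and the pair itself can be ordered 2 ways.
That gives 2 × 5! = 2 × 120 = 240.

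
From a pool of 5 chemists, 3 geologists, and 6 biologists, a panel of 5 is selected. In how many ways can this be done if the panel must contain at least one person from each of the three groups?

1365

Total 5-person selections from all 14: C(14,5) = 2002.
Subtract selections that omit an entire group: no chemists → C(9,5) = 126; no geologists → C(11,5) = 462; no biologists → C(8,5) = 56.
Add back selections omitting two groups (i.e. drawn from a single group): C(5,5) + C(3,5) + C(6,5) = 7.
By inclusion–exclusion: 2002 − 644 + 7 = 1365.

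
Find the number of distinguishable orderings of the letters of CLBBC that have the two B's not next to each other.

18

There are 5!/(2!·2!) = 30 arrangements of CLBBC in total.
Arrangements with the B's together: treat BB as one letter, giving (4)!/(2!) = 12.
Hence 30 − 12 = 18.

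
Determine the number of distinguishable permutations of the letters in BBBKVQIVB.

7560

Letter multiplicities in BBBKVQIVB: B×4, I×1, K×1, Q×1, V×2.
The number of distinct arrangements is 9!/(4!·2!) = 362880/48 = 7560.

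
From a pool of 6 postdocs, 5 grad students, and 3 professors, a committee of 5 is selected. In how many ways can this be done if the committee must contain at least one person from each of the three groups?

Unrestricted: C(14,5) = 2002 ways to pick any 5 of the 14.
Selections missing a whole group: no postdocs → C(8,5) = 56; no grad students → C(9,5) = 126; no professors → C(11,5) = 462.
Add back selections omitting two groups (i.e. drawn from a single group): C(6,5) + C(5,5) + C(3,5) = 7.
By inclusion–exclusion: 2002 − 644 + 7 = 1365.

1365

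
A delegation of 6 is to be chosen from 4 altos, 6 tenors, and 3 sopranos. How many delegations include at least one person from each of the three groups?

Total 6-person selections from all 13: C(13,6) = 1716.
Selections missing a whole group: no altos → C(9,6) = 84; no tenors → C(7,6) = 7; no sopranos → C(10,6) = 210.
Add back selections omitting two groups (i.e. drawn from a single group): C(4,6) + C(6,6) + C(3,6) = 1.
By inclusion–exclusion: 1716 − 301 + 1 = 1416.

1416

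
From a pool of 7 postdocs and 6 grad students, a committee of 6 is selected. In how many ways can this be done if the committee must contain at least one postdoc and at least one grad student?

1708

With no constraint there are C(13,6) = 1716 possible selections.
Subtract selections that omit an entire group: no postdocs → C(6,6) = 1; no grad students → C(7,6) = 7.
Both groups omitted at once is impossible, so 1716 − 8 = 1708.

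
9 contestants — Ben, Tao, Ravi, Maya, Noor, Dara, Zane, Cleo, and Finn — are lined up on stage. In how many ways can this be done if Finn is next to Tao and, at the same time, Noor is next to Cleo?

Treat {Finn,Tao} as one block (2 orders) and {Noor,Cleo} as another (2 orders).
That leaves 7 units to arrange: 2 × 2 × 7! = 4 × 5040 = 20160.

20160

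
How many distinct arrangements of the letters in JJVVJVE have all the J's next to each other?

20

Treat the 3 copies of J as a single block. The multiset to arrange is then {JJJ, E, V, V, V}, 5 items in all.
That gives (5)!/(3!) = 20 arrangements.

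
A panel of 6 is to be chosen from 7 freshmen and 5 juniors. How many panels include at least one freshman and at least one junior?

Unrestricted: C(12,6) = 924 ways to pick any 6 of the 12.
Selections missing a whole group: no freshmen → C(5,6) = 0; no juniors → C(7,6) = 7.
Both groups omitted at once is impossible, so 924 − 7 = 917.

917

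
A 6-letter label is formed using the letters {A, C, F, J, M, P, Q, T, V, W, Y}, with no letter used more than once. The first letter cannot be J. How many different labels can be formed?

302400

The first letter has 11−1 = 10 choices (anything except J).
The remaining 5 letters are filled from the other 10 symbols without repetition: 10 × 9 × 8 × 7 × 6 = 30240.
Total: 10 × 30240 = 302400.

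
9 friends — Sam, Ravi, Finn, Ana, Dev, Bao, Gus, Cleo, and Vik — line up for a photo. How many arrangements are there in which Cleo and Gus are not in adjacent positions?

There are 9! = 362880 arrangements in all. If Cleo and Gus are adjacent, merging them into one block gives 2·(8)! = 80640 arrangements.
So 362880 − 80640 = 282240 arrangements keep them apart.

282240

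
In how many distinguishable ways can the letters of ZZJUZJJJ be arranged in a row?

280

ZZJUZJJJ has 8 letters with J appearing 4 times and Z appearing 3 times.
The number of distinct arrangements is 8!/(4!·3!) = 40320/144 = 280.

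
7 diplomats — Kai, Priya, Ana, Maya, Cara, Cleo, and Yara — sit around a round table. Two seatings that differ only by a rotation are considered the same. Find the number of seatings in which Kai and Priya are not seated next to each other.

Without the restriction there are (6)! = 720 seatings.
Seatings with Kai beside Priya: treat them as a block with 2 internal orders, giving 2 × (5)! = 240.
Subtracting, 720 − 240 = 480.

480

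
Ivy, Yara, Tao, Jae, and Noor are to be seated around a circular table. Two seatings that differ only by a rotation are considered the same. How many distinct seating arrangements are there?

24

Around a circle, 5 distinct people have 5!/5 = (4)! = 24 rotationally distinct seatings.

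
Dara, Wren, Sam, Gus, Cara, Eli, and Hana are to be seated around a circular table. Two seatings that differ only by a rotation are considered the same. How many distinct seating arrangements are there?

Fix one person's seat to break rotational symmetry; the remaining 6 people can be arranged in (6)! = 720 ways.

720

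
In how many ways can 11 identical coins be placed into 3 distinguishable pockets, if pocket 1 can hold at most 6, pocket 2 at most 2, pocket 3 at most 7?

Without the upper bounds there are C(13,2) = 78 ways to split 11 among 3 pockets.
Subtract solutions that violate a single cap (substitute x_i' = x_i − (cap_i+1)): x_1 ≥ 7 gives C(6,2) = 15; x_2 ≥ 3 gives C(10,2) = 45; x_3 ≥ 8 gives C(5,2) = 10. Together 70.
Add back pairs where two caps are both exceeded: 3 + 0 + 1 = 4.
By inclusion–exclusion the count is 78 − 70 + 4 = 12.

12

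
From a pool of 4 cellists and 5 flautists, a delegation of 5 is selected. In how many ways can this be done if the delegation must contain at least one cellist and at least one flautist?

Total 5-person selections from all 9: C(9,5) = 126.
Selections missing a whole group: no cellists → C(5,5) = 1; no flautists → C(4,5) = 0.
Both groups omitted at once is impossible, so 126 − 1 = 125.

125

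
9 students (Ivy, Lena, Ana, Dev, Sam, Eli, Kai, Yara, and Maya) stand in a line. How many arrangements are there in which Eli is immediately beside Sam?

Treat {Eli, Sam} as a single unit. There are 8 units to order, and the pair itself can be ordered 2 ways.
That gives 2 × 8! = 2 × 40320 = 80640.

80640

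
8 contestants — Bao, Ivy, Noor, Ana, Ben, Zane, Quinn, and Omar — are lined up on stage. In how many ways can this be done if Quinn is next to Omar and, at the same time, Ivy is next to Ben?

Treat {Quinn,Omar} as one block (2 orders) and {Ivy,Ben} as another (2 orders).
That leaves 6 units to arrange: 2 × 2 × 6! = 4 × 720 = 2880.

2880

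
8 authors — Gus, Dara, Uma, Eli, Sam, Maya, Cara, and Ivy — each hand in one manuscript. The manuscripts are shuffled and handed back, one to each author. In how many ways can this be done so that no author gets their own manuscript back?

Count assignments avoiding every fixed point. For any j of the 8 authors fixed to their own manuscript, the other 8−j can be arranged in (8−j)! ways.
By inclusion–exclusion this is Σ_{j=0}^{8} (−1)^j C(8,j)·(8−j)!.
Computing: 40320 − 40320 + 20160 − 6720 + 1680 − 336 + 56 − 8 + 1 = 14833.

14833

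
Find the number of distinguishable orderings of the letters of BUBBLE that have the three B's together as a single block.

24

Treat the 3 copies of B as a single block. The multiset to arrange is then {BBB, E, L, U}, 4 items in all.
All 4 items are distinct, so there are (4)! = 24 arrangements.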